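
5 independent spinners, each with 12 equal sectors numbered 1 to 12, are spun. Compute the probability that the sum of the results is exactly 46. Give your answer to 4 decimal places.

There are 12^5 = 248832 equally likely outcomes.
The number of ordered 5-tuples from {1,…,12} summing to 46 is 2985.
P(sum = 46) = 2985/248832 = 995/82944 ≈ 0.0120.

0.0120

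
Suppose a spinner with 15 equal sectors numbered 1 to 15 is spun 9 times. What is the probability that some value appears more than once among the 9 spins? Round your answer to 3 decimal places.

P(all 9 different) = 15/15 · 14/15 · ··· · 7/15 ≈ 0.047.
P(at least two equal) = 1 − 0.047 = 0.953.

0.953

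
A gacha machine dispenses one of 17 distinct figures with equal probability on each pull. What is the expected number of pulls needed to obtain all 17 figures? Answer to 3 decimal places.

58.472

After i distinct types are collected, each trial gives a new one with probability (17−i)/17, so the expected wait for the next new type is 17/(17−i).
E = 17/17 + 17/16 + 17/15 + 17/14 + 17/13 + 17/12 + 17/11 + 17/10 + 17/9 + 17/8 + 17/7 + 17/6 + 17/5 + 17/4 + 17/3 + 17/2 + 17/1 = 42142223/720720 ≈ 58.472.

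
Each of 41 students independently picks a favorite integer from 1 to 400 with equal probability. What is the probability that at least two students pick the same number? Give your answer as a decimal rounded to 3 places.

It's easier to compute the probability that all 41 are distinct.
P(all distinct) = 400/400 · 399/400 · ··· · 360/400 ≈ 0.120.
So the probability of at least one match is 1 − 0.120 = 0.880.

0.880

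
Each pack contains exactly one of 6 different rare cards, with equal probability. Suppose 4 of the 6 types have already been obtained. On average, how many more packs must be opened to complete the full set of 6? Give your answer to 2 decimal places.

Starting from 4 distinct types, each trial gives a new one with probability (6−i)/6 when i types are held, so the wait for the next new type is 6/(6−i).
E = 6/2 + 6/1 = 9 ≈ 9.00.

9.00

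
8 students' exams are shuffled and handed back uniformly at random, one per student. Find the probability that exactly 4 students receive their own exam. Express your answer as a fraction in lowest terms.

1/64

Choose which 4 of the 8 are fixed: C(8,4) = 70 ways.
The remaining 4 must have no fixed point: D(4) = 9.
P = 70·9/40320 = 1/64.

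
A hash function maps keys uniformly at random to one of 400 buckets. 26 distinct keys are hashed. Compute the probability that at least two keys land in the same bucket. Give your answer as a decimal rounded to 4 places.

0.5641

It's easier to compute the probability that all 26 are distinct.
P(all distinct) = 400/400 · 399/400 · ··· · 375/400 ≈ 0.4359.
So the probability of at least one match is 1 − 0.4359 = 0.5641.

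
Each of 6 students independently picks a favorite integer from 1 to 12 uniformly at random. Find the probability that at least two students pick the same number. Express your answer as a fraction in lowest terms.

1343/1728

It's easier to compute the probability that all 6 are distinct.
P(all distinct) = 12/12 · 11/12 · ··· · 7/12 = 385/1728.
So the probability of at least one match is 1 − 385/1728 = 1343/1728.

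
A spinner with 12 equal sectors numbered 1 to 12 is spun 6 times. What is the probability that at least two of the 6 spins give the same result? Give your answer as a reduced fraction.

1343/1728

P(all 6 different) = 12/12 · 11/12 · ··· · 7/12 = 385/1728.
P(at least two equal) = 1 − 385/1728 = 1343/1728.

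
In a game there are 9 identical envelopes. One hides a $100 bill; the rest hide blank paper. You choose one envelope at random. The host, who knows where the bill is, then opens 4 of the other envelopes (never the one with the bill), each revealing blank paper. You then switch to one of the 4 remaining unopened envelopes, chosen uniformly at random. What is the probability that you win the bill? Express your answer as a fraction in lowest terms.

Your original envelope holds the bill with probability 1/9, so the other 8 collectively hold it with probability 8/9.
The host can always find 4 empty envelopes to open, so the reveals don't change that 8/9; it is now spread over the 4 remaining unopened envelopes.
P(win by switching) = (8/9) · (1/4) = 2/9.

2/9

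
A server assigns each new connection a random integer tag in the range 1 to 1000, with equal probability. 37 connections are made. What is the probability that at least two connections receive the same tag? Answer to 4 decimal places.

0.4905

It's easier to compute the probability that all 37 are distinct.
P(all distinct) = 1000/1000 · 999/1000 · ··· · 964/1000 ≈ 0.5095.
So the probability of at least one match is 1 − 0.5095 = 0.4905.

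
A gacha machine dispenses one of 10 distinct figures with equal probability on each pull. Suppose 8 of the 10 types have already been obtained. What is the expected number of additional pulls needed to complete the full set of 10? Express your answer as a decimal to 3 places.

15.000

Starting from 8 distinct types, each trial gives a new one with probability (10−i)/10 when i types are held, so the wait for the next new type is 10/(10−i).
E = 10/2 + 10/1 = 15 ≈ 15.000.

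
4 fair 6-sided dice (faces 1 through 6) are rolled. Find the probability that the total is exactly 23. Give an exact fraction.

1/324

There are 6^4 = 1296 equally likely outcomes.
The number of ordered 4-tuples from {1,…,6} summing to 23 is 4.
P(sum = 23) = 4/1296 = 1/324.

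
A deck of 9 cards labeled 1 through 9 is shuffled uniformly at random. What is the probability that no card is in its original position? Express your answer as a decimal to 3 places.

0.368

This is the derangement probability: permutations of 9 with no fixed point.
D(9) = 9! · (1 − 1/1! + 1/2! − ··· + (−1)^9/9!) = 133496.
P = 133496/362880 = 16687/45360 ≈ 0.368.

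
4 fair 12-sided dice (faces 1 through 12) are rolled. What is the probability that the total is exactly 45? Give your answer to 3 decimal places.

0.001

There are 12^4 = 20736 equally likely outcomes.
The number of ordered 4-tuples from {1,…,12} summing to 45 is 20.
P(sum = 45) = 20/20736 = 5/5184 ≈ 0.001.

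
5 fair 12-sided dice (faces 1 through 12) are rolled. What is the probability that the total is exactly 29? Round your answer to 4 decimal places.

There are 12^5 = 248832 equally likely outcomes.
The number of ordered 5-tuples from {1,…,12} summing to 29 is 11385.
P(sum = 29) = 11385/248832 = 1265/27648 ≈ 0.0458.

0.0458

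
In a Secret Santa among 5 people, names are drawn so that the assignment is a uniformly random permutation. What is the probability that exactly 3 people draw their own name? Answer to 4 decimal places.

0.0833

Choose which 3 of the 5 are fixed: C(5,3) = 10 ways.
The remaining 2 must have no fixed point: D(2) = 1.
P = 10·1/120 = 1/12 ≈ 0.0833.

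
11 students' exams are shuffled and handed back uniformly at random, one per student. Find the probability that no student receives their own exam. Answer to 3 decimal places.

This is the derangement probability: permutations of 11 with no fixed point.
D(11) = 11! · (1 − 1/1! + 1/2! − ··· + (−1)^11/11!) = 14684570.
P = 14684570/39916800 = 1468457/3991680 ≈ 0.368.

0.368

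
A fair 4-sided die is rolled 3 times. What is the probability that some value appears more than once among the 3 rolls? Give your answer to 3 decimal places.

P(all 3 different) = 4/4 · 3/4 · ··· · 2/4 ≈ 0.375.
P(at least two equal) = 1 − 0.375 = 0.625.

0.625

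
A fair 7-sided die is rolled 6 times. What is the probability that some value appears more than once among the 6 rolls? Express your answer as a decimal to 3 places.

P(all 6 different) = 7/7 · 6/7 · ··· · 2/7 ≈ 0.043.
P(at least two equal) = 1 − 0.043 = 0.957.

0.957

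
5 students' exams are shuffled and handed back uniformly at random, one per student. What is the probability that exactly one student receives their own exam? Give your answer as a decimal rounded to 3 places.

0.375

Choose which one is fixed: C(5,1) = 5 ways.
The remaining 4 must have no fixed point: D(4) = 9.
P = 5·9/120 = 3/8 ≈ 0.375.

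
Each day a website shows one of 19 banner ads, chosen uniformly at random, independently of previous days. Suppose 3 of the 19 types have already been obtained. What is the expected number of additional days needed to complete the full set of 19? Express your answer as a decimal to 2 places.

Starting from 3 distinct types, each trial gives a new one with probability (19−i)/19 when i types are held, so the wait for the next new type is 19/(19−i).
E = 19/16 + 19/15 + 19/14 + 19/13 + 19/12 + 19/11 + 19/10 + 19/9 + 19/8 + 19/7 + 19/6 + 19/5 + 19/4 + 19/3 + 19/2 + 19/1 = 46294621/720720 ≈ 64.23.

64.23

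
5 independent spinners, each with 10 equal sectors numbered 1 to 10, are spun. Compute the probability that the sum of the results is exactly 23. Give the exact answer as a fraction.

121/2500

There are 10^5 = 100000 equally likely outcomes.
The number of ordered 5-tuples from {1,…,10} summing to 23 is 4840.
P(sum = 23) = 4840/100000 = 121/2500.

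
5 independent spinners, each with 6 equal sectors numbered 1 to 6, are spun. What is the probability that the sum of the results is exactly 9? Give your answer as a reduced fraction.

35/3888

There are 6^5 = 7776 equally likely outcomes.
The number of ordered 5-tuples from {1,…,6} summing to 9 is 70.
P(sum = 9) = 70/7776 = 35/3888.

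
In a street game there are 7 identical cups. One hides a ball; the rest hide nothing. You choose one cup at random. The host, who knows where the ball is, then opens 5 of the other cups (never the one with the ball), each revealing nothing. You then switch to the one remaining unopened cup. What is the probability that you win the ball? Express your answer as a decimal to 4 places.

0.8571

Your original cup holds the ball with probability 1/7, so the other 6 collectively hold it with probability 6/7.
The host can always find 5 empty cups to open, so the reveals don't change that 6/7; it is now spread over the 1 remaining unopened cup.
P(win by switching) = (6/7) · (1/1) = 6/7 ≈ 0.8571.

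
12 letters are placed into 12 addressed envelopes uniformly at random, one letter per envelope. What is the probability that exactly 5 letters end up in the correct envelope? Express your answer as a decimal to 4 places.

0.0031

Choose which 5 of the 12 are fixed: C(12,5) = 792 ways.
The remaining 7 must have no fixed point: D(7) = 1854.
P = 792·1854/479001600 = 103/33600 ≈ 0.0031.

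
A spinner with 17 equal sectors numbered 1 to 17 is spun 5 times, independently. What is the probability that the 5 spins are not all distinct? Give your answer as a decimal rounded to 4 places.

P(all 5 different) = 17/17 · 16/17 · ··· · 13/17 ≈ 0.5230.
P(at least two equal) = 1 − 0.5230 = 0.4770.

0.4770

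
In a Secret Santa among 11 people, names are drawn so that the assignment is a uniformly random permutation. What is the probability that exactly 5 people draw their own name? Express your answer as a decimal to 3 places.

Choose which 5 of the 11 are fixed: C(11,5) = 462 ways.
The remaining 6 must have no fixed point: D(6) = 265.
P = 462·265/39916800 = 53/17280 ≈ 0.003.

0.003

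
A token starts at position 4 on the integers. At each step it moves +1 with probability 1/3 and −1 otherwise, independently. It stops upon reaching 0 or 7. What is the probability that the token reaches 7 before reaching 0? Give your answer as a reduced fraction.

15/127

Let r = q/p = (2/3)/(1/3) = 2. The recurrence P(i) = p·P(i+1) + q·P(i−1) with P(0)=0, P(7)=1 gives P(i) = (1 − r^i)/(1 − r^7).
P(4) = (1 − (2)^4) / (1 − (2)^7) = 15/127.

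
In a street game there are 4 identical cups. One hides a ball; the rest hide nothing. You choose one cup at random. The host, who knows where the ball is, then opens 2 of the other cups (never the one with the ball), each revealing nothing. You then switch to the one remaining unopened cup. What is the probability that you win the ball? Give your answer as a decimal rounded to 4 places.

0.7500

Your original cup holds the ball with probability 1/4, so the other 3 collectively hold it with probability 3/4.
The host can always find 2 empty cups to open, so the reveals don't change that 3/4; it is now spread over the 1 remaining unopened cup.
P(win by switching) = (3/4) · (1/1) = 3/4 ≈ 0.7500.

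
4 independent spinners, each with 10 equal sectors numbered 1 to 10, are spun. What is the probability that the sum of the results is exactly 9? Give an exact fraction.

7/1250

There are 10^4 = 10000 equally likely outcomes.
The number of ordered 4-tuples from {1,…,10} summing to 9 is 56.
P(sum = 9) = 56/10000 = 7/1250.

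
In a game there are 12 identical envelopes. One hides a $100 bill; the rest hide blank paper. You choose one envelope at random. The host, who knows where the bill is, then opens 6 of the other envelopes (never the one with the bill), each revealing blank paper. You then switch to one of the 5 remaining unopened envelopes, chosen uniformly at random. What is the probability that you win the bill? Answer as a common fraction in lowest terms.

11/60

Your original envelope holds the bill with probability 1/12, so the other 11 collectively hold it with probability 11/12.
The host can always find 6 empty envelopes to open, so the reveals don't change that 11/12; it is now spread over the 5 remaining unopened envelopes.
P(win by switching) = (11/12) · (1/5) = 11/60.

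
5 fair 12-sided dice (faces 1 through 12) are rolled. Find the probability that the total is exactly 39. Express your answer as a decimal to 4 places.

0.0365

There are 12^5 = 248832 equally likely outcomes.
The number of ordered 5-tuples from {1,…,12} summing to 39 is 9075.
P(sum = 39) = 9075/248832 = 3025/82944 ≈ 0.0365.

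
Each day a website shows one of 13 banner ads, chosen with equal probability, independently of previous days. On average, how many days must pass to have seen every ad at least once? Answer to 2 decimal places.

41.34

After i distinct types are collected, each trial gives a new one with probability (13−i)/13, so the expected wait for the next new type is 13/(13−i).
E = 13/13 + 13/12 + 13/11 + 13/10 + 13/9 + 13/8 + 13/7 + 13/6 + 13/5 + 13/4 + 13/3 + 13/2 + 13/1 = 1145993/27720 ≈ 41.34.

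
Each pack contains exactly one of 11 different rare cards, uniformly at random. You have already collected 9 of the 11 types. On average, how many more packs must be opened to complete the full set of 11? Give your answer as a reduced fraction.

Starting from 9 distinct types, each trial gives a new one with probability (11−i)/11 when i types are held, so the wait for the next new type is 11/(11−i).
E = 11/2 + 11/1 = 33/2.

33/2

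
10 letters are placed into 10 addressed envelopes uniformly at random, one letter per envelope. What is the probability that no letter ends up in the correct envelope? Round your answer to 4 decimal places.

This is the derangement probability: permutations of 10 with no fixed point.
D(10) = 10! · (1 − 1/1! + 1/2! − ··· + (−1)^10/10!) = 1334961.
P = 1334961/3628800 = 16481/44800 ≈ 0.3679.

0.3679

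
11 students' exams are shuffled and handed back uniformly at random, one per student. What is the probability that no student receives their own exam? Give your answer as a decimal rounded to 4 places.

This is the derangement probability: permutations of 11 with no fixed point.
D(11) = 11! · (1 − 1/1! + 1/2! − ··· + (−1)^11/11!) = 14684570.
P = 14684570/39916800 = 1468457/3991680 ≈ 0.3679.

0.3679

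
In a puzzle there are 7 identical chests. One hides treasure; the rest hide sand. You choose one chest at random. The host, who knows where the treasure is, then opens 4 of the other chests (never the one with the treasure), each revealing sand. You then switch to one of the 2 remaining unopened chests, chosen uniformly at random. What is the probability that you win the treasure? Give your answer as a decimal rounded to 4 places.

0.4286

Your original chest holds the treasure with probability 1/7, so the other 6 collectively hold it with probability 6/7.
The host can always find 4 empty chests to open, so the reveals don't change that 6/7; it is now spread over the 2 remaining unopened chests.
P(win by switching) = (6/7) · (1/2) = 3/7 ≈ 0.4286.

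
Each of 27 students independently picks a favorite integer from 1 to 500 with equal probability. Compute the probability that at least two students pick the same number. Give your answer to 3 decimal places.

It's easier to compute the probability that all 27 are distinct.
P(all distinct) = 500/500 · 499/500 · ··· · 474/500 ≈ 0.489.
So the probability of at least one match is 1 − 0.489 = 0.511.

0.511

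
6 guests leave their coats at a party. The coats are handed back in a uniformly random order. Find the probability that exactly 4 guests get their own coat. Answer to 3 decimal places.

0.021

Choose which 4 of the 6 are fixed: C(6,4) = 15 ways.
The remaining 2 must have no fixed point: D(2) = 1.
P = 15·1/720 = 1/48 ≈ 0.021.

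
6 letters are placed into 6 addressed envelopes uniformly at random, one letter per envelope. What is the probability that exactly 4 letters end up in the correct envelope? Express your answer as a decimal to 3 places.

0.021

Choose which 4 of the 6 are fixed: C(6,4) = 15 ways.
The remaining 2 must have no fixed point: D(2) = 1.
P = 15·1/720 = 1/48 ≈ 0.021.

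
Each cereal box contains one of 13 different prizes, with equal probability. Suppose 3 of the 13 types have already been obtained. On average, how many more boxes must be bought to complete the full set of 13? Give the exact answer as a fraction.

95953/2520

Starting from 3 distinct types, each trial gives a new one with probability (13−i)/13 when i types are held, so the wait for the next new type is 13/(13−i).
E = 13/10 + 13/9 + 13/8 + 13/7 + 13/6 + 13/5 + 13/4 + 13/3 + 13/2 + 13/1 = 95953/2520.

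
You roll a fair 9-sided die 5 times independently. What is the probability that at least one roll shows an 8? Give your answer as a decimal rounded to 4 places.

0.4451

P(no roll shows an 8) = (8/9)^5 ≈ 0.5549.
P(at least one) = 1 − 0.5549 = 0.4451.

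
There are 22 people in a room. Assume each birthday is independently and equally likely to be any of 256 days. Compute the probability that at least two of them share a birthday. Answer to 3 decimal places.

It's easier to compute the probability that all 22 are distinct.
P(all distinct) = 256/256 · 255/256 · ··· · 235/256 ≈ 0.395.
So the probability of at least one match is 1 − 0.395 = 0.605.

0.605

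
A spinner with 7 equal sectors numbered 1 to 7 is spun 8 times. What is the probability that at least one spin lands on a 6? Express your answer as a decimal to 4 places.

P(no spin lands on a 6) = (6/7)^8 ≈ 0.2914.
P(at least one) = 1 − 0.2914 = 0.7086.

0.7086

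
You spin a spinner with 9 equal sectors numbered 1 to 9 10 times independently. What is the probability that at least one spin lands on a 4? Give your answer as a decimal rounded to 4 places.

0.6921

P(no spin lands on a 4) = (8/9)^10 ≈ 0.3079.
P(at least one) = 1 − 0.3079 = 0.6921.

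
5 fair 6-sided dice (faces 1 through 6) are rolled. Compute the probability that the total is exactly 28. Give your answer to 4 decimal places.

There are 6^5 = 7776 equally likely outcomes.
The number of ordered 5-tuples from {1,…,6} summing to 28 is 15.
P(sum = 28) = 15/7776 = 5/2592 ≈ 0.0019.

0.0019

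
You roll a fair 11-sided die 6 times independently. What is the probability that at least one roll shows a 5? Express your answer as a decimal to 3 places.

P(no roll shows a 5) = (10/11)^6 ≈ 0.564.
P(at least one) = 1 − 0.564 = 0.436.

0.436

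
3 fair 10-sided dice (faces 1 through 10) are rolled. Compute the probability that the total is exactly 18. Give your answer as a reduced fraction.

73/1000

There are 10^3 = 1000 equally likely outcomes.
The number of ordered 3-tuples from {1,…,10} summing to 18 is 73.
P(sum = 18) = 73/1000.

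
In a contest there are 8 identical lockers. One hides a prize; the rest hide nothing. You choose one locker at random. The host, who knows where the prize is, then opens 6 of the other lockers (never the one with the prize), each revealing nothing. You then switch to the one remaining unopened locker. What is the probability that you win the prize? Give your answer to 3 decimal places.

0.875

Your original locker holds the prize with probability 1/8, so the other 7 collectively hold it with probability 7/8.
The host can always find 6 empty lockers to open, so the reveals don't change that 7/8; it is now spread over the 1 remaining unopened locker.
P(win by switching) = (7/8) · (1/1) = 7/8 ≈ 0.875.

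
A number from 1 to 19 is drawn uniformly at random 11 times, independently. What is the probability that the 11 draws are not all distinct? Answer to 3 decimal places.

P(all 11 different) = 19/19 · 18/19 · ··· · 9/19 ≈ 0.026.
P(at least two equal) = 1 − 0.026 = 0.974.

0.974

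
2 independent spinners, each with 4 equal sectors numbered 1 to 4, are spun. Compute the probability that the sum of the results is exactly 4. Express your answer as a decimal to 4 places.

There are 4^2 = 16 equally likely outcomes.
The number of ordered 2-tuples from {1,…,4} summing to 4 is 3.
P(sum = 4) = 3/16 ≈ 0.1875.

0.1875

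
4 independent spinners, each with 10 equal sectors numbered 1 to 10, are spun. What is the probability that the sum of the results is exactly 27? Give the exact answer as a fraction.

There are 10^4 = 10000 equally likely outcomes.
The number of ordered 4-tuples from {1,…,10} summing to 27 is 480.
P(sum = 27) = 480/10000 = 6/125.

6/125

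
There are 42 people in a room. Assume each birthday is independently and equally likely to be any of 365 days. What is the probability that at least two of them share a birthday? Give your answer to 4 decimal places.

It's easier to compute the probability that all 42 are distinct.
P(all distinct) = 365/365 · 364/365 · ··· · 324/365 ≈ 0.0860.
So the probability of at least one match is 1 − 0.0860 = 0.9140.

0.9140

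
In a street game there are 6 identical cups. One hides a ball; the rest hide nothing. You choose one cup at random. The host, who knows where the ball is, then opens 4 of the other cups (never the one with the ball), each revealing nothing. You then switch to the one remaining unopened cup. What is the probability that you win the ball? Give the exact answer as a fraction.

Your original cup holds the ball with probability 1/6, so the other 5 collectively hold it with probability 5/6.
The host can always find 4 empty cups to open, so the reveals don't change that 5/6; it is now spread over the 1 remaining unopened cup.
P(win by switching) = (5/6) · (1/1) = 5/6.

5/6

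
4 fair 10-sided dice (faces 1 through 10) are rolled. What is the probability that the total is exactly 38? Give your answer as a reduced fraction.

There are 10^4 = 10000 equally likely outcomes.
The number of ordered 4-tuples from {1,…,10} summing to 38 is 10.
P(sum = 38) = 10/10000 = 1/1000.

1/1000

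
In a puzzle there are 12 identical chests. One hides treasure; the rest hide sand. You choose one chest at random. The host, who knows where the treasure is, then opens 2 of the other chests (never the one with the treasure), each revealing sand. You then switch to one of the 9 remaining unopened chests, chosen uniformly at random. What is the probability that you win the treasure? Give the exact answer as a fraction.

11/108

Your original chest holds the treasure with probability 1/12, so the other 11 collectively hold it with probability 11/12.
The host can always find 2 empty chests to open, so the reveals don't change that 11/12; it is now spread over the 9 remaining unopened chests.
P(win by switching) = (11/12) · (1/9) = 11/108.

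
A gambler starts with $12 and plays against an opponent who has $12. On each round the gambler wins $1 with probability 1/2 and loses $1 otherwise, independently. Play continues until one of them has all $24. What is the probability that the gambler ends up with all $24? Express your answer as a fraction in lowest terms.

1/2

With a fair step, P(i) = ½P(i−1) + ½P(i+1) with P(0)=0, P(24)=1 has the linear solution P(i) = i/24.
P(12) = 12/24 = 1/2.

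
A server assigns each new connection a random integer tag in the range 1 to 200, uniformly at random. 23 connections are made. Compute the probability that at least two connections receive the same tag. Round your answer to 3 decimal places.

0.732

It's easier to compute the probability that all 23 are distinct.
P(all distinct) = 200/200 · 199/200 · ··· · 178/200 ≈ 0.268.
So the probability of at least one match is 1 − 0.268 = 0.732.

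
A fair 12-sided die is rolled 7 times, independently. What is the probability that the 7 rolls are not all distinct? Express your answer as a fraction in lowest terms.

3071/3456

P(all 7 different) = 12/12 · 11/12 · ··· · 6/12 = 385/3456.
P(at least two equal) = 1 − 385/3456 = 3071/3456.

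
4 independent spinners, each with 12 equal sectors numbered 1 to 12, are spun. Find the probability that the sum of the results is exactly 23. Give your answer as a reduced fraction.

There are 12^4 = 20736 equally likely outcomes.
The number of ordered 4-tuples from {1,…,12} summing to 23 is 1060.
P(sum = 23) = 1060/20736 = 265/5184.

265/5184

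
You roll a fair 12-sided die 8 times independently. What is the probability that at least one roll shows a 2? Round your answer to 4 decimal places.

P(no roll shows a 2) = (11/12)^8 ≈ 0.4985.
P(at least one) = 1 − 0.4985 = 0.5015.

0.5015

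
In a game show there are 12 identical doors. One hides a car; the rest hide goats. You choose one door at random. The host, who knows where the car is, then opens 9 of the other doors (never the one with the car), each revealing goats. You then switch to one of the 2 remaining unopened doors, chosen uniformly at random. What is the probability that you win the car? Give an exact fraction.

Your original door holds the car with probability 1/12, so the other 11 collectively hold it with probability 11/12.
The host can always find 9 empty doors to open, so the reveals don't change that 11/12; it is now spread over the 2 remaining unopened doors.
P(win by switching) = (11/12) · (1/2) = 11/24.

11/24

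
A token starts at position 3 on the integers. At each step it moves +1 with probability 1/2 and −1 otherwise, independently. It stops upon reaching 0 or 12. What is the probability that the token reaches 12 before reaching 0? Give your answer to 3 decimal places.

0.250

With a fair step, P(i) = ½P(i−1) + ½P(i+1) with P(0)=0, P(12)=1 has the linear solution P(i) = i/12.
P(3) = 3/12 = 1/4 ≈ 0.250.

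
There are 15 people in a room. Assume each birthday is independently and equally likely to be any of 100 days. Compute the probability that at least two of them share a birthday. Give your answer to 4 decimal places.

0.6687

It's easier to compute the probability that all 15 are distinct.
P(all distinct) = 100/100 · 99/100 · ··· · 86/100 ≈ 0.3313.
So the probability of at least one match is 1 − 0.3313 = 0.6687.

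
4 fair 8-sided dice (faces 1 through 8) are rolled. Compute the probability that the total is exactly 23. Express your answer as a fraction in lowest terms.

51/1024

There are 8^4 = 4096 equally likely outcomes.
The number of ordered 4-tuples from {1,…,8} summing to 23 is 204.
P(sum = 23) = 204/4096 = 51/1024.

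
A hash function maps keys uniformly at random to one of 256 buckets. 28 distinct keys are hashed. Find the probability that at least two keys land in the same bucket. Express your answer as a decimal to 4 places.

It's easier to compute the probability that all 28 are distinct.
P(all distinct) = 256/256 · 255/256 · ··· · 229/256 ≈ 0.2160.
So the probability of at least one match is 1 − 0.2160 = 0.7840.

0.7840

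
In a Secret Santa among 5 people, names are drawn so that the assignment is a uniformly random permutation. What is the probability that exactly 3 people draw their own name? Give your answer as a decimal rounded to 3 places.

Choose which 3 of the 5 are fixed: C(5,3) = 10 ways.
The remaining 2 must have no fixed point: D(2) = 1.
P = 10·1/120 = 1/12 ≈ 0.083.

0.083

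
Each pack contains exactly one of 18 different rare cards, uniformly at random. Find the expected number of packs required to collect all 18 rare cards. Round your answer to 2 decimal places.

62.91

After i distinct types are collected, each trial gives a new one with probability (18−i)/18, so the expected wait for the next new type is 18/(18−i).
E = 18/18 + 18/17 + 18/16 + 18/15 + 18/14 + 18/13 + 18/12 + 18/11 + 18/10 + 18/9 + 18/8 + 18/7 + 18/6 + 18/5 + 18/4 + 18/3 + 18/2 + 18/1 = 42822903/680680 ≈ 62.91.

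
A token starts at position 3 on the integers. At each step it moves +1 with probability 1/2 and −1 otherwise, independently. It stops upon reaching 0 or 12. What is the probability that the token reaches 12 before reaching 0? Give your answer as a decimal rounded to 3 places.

With a fair step, P(i) = ½P(i−1) + ½P(i+1) with P(0)=0, P(12)=1 has the linear solution P(i) = i/12.
P(3) = 3/12 = 1/4 ≈ 0.250.

0.250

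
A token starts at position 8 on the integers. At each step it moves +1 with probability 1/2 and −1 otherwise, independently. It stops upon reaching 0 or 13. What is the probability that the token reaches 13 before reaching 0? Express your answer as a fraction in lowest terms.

With a fair step, P(i) = ½P(i−1) + ½P(i+1) with P(0)=0, P(13)=1 has the linear solution P(i) = i/13.
P(8) = 8/13.

8/13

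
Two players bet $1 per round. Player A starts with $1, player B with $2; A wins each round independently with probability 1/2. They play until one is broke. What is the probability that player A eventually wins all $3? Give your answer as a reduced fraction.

With a fair step, P(i) = ½P(i−1) + ½P(i+1) with P(0)=0, P(3)=1 has the linear solution P(i) = i/3.
P(1) = 1/3.

1/3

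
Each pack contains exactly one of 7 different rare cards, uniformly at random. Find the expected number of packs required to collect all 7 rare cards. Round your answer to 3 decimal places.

After i distinct types are collected, each trial gives a new one with probability (7−i)/7, so the expected wait for the next new type is 7/(7−i).
E = 7/7 + 7/6 + 7/5 + 7/4 + 7/3 + 7/2 + 7/1 = 363/20 ≈ 18.150.

18.150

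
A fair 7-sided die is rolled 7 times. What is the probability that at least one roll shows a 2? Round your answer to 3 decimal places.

0.660

P(no roll shows a 2) = (6/7)^7 ≈ 0.340.
P(at least one) = 1 − 0.340 = 0.660.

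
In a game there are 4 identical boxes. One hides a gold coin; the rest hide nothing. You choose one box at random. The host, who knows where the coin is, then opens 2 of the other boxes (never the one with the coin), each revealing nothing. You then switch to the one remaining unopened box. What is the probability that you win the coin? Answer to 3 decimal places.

Your original box holds the coin with probability 1/4, so the other 3 collectively hold it with probability 3/4.
The host can always find 2 empty boxes to open, so the reveals don't change that 3/4; it is now spread over the 1 remaining unopened box.
P(win by switching) = (3/4) · (1/1) = 3/4 ≈ 0.750.

0.750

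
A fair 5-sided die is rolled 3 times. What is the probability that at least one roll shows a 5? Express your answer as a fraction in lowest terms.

61/125

P(no roll shows a 5) = (4/5)^3 = 64/125.
P(at least one) = 1 − 64/125 = 61/125.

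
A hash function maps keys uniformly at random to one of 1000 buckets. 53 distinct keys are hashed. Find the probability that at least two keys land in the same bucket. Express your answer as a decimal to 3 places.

0.754

It's easier to compute the probability that all 53 are distinct.
P(all distinct) = 1000/1000 · 999/1000 · ··· · 948/1000 ≈ 0.246.
So the probability of at least one match is 1 − 0.246 = 0.754.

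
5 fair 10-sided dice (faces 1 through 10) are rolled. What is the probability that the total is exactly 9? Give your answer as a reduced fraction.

There are 10^5 = 100000 equally likely outcomes.
The number of ordered 5-tuples from {1,…,10} summing to 9 is 70.
P(sum = 9) = 70/100000 = 7/10000.

7/10000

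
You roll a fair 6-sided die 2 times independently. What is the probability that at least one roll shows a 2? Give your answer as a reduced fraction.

P(no roll shows a 2) = (5/6)^2 = 25/36.
P(at least one) = 1 − 25/36 = 11/36.

11/36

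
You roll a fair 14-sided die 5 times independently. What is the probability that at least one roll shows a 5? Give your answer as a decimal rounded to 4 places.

P(no roll shows a 5) = (13/14)^5 ≈ 0.6904.
P(at least one) = 1 − 0.6904 = 0.3096.

0.3096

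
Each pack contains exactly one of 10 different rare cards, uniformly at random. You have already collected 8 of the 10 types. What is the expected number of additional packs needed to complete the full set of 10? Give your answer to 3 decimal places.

15.000

Starting from 8 distinct types, each trial gives a new one with probability (10−i)/10 when i types are held, so the wait for the next new type is 10/(10−i).
E = 10/2 + 10/1 = 15 ≈ 15.000.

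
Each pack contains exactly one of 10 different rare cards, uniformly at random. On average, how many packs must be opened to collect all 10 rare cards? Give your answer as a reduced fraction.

After i distinct types are collected, each trial gives a new one with probability (10−i)/10, so the expected wait for the next new type is 10/(10−i).
E = 10/10 + 10/9 + 10/8 + 10/7 + 10/6 + 10/5 + 10/4 + 10/3 + 10/2 + 10/1 = 7381/252.

7381/252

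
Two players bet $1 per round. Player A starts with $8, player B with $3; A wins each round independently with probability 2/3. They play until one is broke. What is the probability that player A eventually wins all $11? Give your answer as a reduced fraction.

Let r = q/p = (1/3)/(2/3) = 1/2. The recurrence P(i) = p·P(i+1) + q·P(i−1) with P(0)=0, P(11)=1 gives P(i) = (1 − r^i)/(1 − r^11).
P(8) = (1 − (1/2)^8) / (1 − (1/2)^11) = 2040/2047.

2040/2047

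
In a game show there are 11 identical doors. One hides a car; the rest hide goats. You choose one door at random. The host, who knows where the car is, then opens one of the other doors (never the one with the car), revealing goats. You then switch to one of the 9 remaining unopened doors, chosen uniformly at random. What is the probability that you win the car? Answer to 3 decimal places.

0.101

Your original door holds the car with probability 1/11, so the other 10 collectively hold it with probability 10/11.
The host can always find an empty door to open, so this doesn't change that 10/11; it is now spread over the 9 remaining unopened doors.
P(win by switching) = (10/11) · (1/9) = 10/99 ≈ 0.101.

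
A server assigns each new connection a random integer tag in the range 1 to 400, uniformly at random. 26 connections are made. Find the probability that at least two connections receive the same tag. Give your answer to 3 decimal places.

0.564

It's easier to compute the probability that all 26 are distinct.
P(all distinct) = 400/400 · 399/400 · ··· · 375/400 ≈ 0.436.
So the probability of at least one match is 1 − 0.436 = 0.564.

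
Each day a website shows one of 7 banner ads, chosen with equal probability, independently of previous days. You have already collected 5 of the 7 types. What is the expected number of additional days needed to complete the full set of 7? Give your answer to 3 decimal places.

Starting from 5 distinct types, each trial gives a new one with probability (7−i)/7 when i types are held, so the wait for the next new type is 7/(7−i).
E = 7/2 + 7/1 = 21/2 ≈ 10.500.

10.500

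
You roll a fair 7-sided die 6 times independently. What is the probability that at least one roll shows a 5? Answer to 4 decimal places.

0.6034

P(no roll shows a 5) = (6/7)^6 ≈ 0.3966.
P(at least one) = 1 − 0.3966 = 0.6034.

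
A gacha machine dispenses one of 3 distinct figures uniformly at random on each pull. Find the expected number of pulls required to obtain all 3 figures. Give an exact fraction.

After i distinct types are collected, each trial gives a new one with probability (3−i)/3, so the expected wait for the next new type is 3/(3−i).
E = 3/3 + 3/2 + 3/1 = 11/2.

11/2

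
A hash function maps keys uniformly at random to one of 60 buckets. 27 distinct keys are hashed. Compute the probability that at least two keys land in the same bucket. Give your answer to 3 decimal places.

It's easier to compute the probability that all 27 are distinct.
P(all distinct) = 60/60 · 59/60 · ··· · 34/60 ≈ 0.001.
So the probability of at least one match is 1 − 0.001 = 0.999.

0.999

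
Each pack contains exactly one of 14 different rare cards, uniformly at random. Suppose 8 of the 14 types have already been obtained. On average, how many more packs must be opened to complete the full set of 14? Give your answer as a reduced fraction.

343/10

Starting from 8 distinct types, each trial gives a new one with probability (14−i)/14 when i types are held, so the wait for the next new type is 14/(14−i).
E = 14/6 + 14/5 + 14/4 + 14/3 + 14/2 + 14/1 = 343/10.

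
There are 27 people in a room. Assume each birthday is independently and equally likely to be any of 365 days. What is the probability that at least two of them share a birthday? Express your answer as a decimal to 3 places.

It's easier to compute the probability that all 27 are distinct.
P(all distinct) = 365/365 · 364/365 · ··· · 339/365 ≈ 0.373.
So the probability of at least one match is 1 − 0.373 = 0.627.

0.627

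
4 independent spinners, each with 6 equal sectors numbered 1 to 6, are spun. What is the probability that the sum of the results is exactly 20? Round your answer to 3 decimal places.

0.027

There are 6^4 = 1296 equally likely outcomes.
The number of ordered 4-tuples from {1,…,6} summing to 20 is 35.
P(sum = 20) = 35/1296 ≈ 0.027.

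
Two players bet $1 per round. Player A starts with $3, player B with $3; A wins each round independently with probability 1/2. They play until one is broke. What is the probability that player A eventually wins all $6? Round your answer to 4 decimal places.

0.5000

With a fair step, P(i) = ½P(i−1) + ½P(i+1) with P(0)=0, P(6)=1 has the linear solution P(i) = i/6.
P(3) = 3/6 = 1/2 ≈ 0.5000.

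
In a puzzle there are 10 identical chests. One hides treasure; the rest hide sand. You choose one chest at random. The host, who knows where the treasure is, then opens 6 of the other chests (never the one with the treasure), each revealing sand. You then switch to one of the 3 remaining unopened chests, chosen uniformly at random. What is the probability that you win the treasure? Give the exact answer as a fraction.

Your original chest holds the treasure with probability 1/10, so the other 9 collectively hold it with probability 9/10.
The host can always find 6 empty chests to open, so the reveals don't change that 9/10; it is now spread over the 3 remaining unopened chests.
P(win by switching) = (9/10) · (1/3) = 3/10.

3/10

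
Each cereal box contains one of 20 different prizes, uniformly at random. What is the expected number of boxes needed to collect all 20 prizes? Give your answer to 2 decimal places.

71.95

After i distinct types are collected, each trial gives a new one with probability (20−i)/20, so the expected wait for the next new type is 20/(20−i).
E = 20/20 + 20/19 + 20/18 + 20/17 + 20/16 + 20/15 + 20/14 + 20/13 + 20/12 + 20/11 + 20/10 + 20/9 + 20/8 + 20/7 + 20/6 + 20/5 + 20/4 + 20/3 + 20/2 + 20/1 = 279175675/3879876 ≈ 71.95.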